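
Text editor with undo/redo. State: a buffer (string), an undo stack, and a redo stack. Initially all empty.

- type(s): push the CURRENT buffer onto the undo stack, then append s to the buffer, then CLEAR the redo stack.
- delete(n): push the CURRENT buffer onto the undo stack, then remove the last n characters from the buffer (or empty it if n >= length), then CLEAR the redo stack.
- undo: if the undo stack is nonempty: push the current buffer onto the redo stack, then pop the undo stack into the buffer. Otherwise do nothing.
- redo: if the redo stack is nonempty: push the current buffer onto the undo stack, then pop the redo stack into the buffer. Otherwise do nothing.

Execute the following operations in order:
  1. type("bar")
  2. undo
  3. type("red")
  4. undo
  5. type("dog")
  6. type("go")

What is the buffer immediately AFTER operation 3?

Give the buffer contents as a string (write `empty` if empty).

Answer: red

Derivation:
After op 1 (type): buf='bar' undo_depth=1 redo_depth=0
After op 2 (undo): buf='(empty)' undo_depth=0 redo_depth=1
After op 3 (type): buf='red' undo_depth=1 redo_depth=0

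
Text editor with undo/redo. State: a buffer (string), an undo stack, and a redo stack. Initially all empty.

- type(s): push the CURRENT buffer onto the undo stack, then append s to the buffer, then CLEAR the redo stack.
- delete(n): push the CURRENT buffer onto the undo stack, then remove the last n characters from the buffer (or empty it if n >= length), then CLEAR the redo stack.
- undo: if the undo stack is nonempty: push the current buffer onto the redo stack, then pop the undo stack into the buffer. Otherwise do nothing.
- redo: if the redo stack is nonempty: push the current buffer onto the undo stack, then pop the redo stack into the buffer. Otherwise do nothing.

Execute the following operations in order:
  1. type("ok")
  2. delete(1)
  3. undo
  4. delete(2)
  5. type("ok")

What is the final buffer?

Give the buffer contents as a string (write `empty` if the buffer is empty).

Answer: ok

Derivation:
After op 1 (type): buf='ok' undo_depth=1 redo_depth=0
After op 2 (delete): buf='o' undo_depth=2 redo_depth=0
After op 3 (undo): buf='ok' undo_depth=1 redo_depth=1
After op 4 (delete): buf='(empty)' undo_depth=2 redo_depth=0
After op 5 (type): buf='ok' undo_depth=3 redo_depth=0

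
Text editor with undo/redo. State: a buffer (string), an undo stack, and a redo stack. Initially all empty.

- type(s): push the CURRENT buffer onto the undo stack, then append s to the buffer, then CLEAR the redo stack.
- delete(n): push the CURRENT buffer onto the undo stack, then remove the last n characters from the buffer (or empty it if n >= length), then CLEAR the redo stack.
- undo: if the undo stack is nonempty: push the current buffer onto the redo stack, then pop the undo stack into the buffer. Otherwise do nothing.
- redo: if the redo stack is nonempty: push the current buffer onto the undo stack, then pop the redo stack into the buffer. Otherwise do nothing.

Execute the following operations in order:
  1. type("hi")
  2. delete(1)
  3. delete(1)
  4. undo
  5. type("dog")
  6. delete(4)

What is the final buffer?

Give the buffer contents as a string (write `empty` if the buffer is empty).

After op 1 (type): buf='hi' undo_depth=1 redo_depth=0
After op 2 (delete): buf='h' undo_depth=2 redo_depth=0
After op 3 (delete): buf='(empty)' undo_depth=3 redo_depth=0
After op 4 (undo): buf='h' undo_depth=2 redo_depth=1
After op 5 (type): buf='hdog' undo_depth=3 redo_depth=0
After op 6 (delete): buf='(empty)' undo_depth=4 redo_depth=0

Answer: empty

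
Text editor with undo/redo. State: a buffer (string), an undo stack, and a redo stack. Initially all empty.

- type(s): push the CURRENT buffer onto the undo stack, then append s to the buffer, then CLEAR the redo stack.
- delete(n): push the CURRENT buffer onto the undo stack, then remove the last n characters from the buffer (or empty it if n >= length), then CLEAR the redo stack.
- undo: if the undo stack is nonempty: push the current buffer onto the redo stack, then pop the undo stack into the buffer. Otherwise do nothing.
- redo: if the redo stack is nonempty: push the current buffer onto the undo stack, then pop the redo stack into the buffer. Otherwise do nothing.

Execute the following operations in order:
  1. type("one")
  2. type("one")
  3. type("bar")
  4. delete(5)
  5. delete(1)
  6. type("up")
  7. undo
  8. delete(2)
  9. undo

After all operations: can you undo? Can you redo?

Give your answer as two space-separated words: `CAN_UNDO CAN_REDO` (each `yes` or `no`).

After op 1 (type): buf='one' undo_depth=1 redo_depth=0
After op 2 (type): buf='oneone' undo_depth=2 redo_depth=0
After op 3 (type): buf='oneonebar' undo_depth=3 redo_depth=0
After op 4 (delete): buf='oneo' undo_depth=4 redo_depth=0
After op 5 (delete): buf='one' undo_depth=5 redo_depth=0
After op 6 (type): buf='oneup' undo_depth=6 redo_depth=0
After op 7 (undo): buf='one' undo_depth=5 redo_depth=1
After op 8 (delete): buf='o' undo_depth=6 redo_depth=0
After op 9 (undo): buf='one' undo_depth=5 redo_depth=1

Answer: yes yes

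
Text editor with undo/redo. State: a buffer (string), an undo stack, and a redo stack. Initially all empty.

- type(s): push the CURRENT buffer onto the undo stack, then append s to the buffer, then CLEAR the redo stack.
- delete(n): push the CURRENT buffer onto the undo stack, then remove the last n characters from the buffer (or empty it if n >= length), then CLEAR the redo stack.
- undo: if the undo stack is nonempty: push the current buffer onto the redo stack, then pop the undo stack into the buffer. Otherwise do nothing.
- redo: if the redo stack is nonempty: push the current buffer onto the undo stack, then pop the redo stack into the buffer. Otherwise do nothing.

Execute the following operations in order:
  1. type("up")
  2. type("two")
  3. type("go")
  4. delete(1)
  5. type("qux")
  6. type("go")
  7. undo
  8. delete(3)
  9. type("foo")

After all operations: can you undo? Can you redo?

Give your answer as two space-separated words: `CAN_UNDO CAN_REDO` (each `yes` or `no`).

After op 1 (type): buf='up' undo_depth=1 redo_depth=0
After op 2 (type): buf='uptwo' undo_depth=2 redo_depth=0
After op 3 (type): buf='uptwogo' undo_depth=3 redo_depth=0
After op 4 (delete): buf='uptwog' undo_depth=4 redo_depth=0
After op 5 (type): buf='uptwogqux' undo_depth=5 redo_depth=0
After op 6 (type): buf='uptwogquxgo' undo_depth=6 redo_depth=0
After op 7 (undo): buf='uptwogqux' undo_depth=5 redo_depth=1
After op 8 (delete): buf='uptwog' undo_depth=6 redo_depth=0
After op 9 (type): buf='uptwogfoo' undo_depth=7 redo_depth=0

Answer: yes no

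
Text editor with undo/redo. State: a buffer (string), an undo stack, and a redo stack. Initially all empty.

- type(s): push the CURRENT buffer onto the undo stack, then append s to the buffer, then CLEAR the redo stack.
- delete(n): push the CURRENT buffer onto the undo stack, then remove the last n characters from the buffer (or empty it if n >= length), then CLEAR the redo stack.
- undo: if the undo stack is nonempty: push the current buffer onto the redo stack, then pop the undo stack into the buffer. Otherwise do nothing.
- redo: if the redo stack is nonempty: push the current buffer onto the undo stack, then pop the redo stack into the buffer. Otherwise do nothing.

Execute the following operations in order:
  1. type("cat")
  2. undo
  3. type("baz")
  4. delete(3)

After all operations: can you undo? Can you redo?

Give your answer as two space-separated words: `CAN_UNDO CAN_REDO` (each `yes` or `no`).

Answer: yes no

Derivation:
After op 1 (type): buf='cat' undo_depth=1 redo_depth=0
After op 2 (undo): buf='(empty)' undo_depth=0 redo_depth=1
After op 3 (type): buf='baz' undo_depth=1 redo_depth=0
After op 4 (delete): buf='(empty)' undo_depth=2 redo_depth=0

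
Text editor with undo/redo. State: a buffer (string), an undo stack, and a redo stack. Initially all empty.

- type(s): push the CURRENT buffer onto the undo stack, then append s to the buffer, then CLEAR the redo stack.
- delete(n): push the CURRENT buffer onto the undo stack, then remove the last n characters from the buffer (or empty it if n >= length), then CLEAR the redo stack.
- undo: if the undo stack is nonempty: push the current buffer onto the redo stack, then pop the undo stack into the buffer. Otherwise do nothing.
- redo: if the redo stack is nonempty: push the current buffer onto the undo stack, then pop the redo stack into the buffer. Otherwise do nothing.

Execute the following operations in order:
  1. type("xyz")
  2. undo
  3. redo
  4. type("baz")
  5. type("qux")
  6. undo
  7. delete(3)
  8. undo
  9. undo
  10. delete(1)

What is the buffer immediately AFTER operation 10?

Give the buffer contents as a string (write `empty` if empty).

Answer: xy

Derivation:
After op 1 (type): buf='xyz' undo_depth=1 redo_depth=0
After op 2 (undo): buf='(empty)' undo_depth=0 redo_depth=1
After op 3 (redo): buf='xyz' undo_depth=1 redo_depth=0
After op 4 (type): buf='xyzbaz' undo_depth=2 redo_depth=0
After op 5 (type): buf='xyzbazqux' undo_depth=3 redo_depth=0
After op 6 (undo): buf='xyzbaz' undo_depth=2 redo_depth=1
After op 7 (delete): buf='xyz' undo_depth=3 redo_depth=0
After op 8 (undo): buf='xyzbaz' undo_depth=2 redo_depth=1
After op 9 (undo): buf='xyz' undo_depth=1 redo_depth=2
After op 10 (delete): buf='xy' undo_depth=2 redo_depth=0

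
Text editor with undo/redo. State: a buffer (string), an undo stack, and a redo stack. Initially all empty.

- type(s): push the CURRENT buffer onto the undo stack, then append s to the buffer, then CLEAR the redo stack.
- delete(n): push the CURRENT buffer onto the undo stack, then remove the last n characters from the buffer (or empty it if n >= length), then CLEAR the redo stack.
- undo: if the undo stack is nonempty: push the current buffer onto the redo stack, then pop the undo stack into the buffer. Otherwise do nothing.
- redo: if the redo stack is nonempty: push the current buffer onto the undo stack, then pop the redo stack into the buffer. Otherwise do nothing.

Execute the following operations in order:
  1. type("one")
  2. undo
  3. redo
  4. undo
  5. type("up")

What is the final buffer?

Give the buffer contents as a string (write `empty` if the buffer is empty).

After op 1 (type): buf='one' undo_depth=1 redo_depth=0
After op 2 (undo): buf='(empty)' undo_depth=0 redo_depth=1
After op 3 (redo): buf='one' undo_depth=1 redo_depth=0
After op 4 (undo): buf='(empty)' undo_depth=0 redo_depth=1
After op 5 (type): buf='up' undo_depth=1 redo_depth=0

Answer: up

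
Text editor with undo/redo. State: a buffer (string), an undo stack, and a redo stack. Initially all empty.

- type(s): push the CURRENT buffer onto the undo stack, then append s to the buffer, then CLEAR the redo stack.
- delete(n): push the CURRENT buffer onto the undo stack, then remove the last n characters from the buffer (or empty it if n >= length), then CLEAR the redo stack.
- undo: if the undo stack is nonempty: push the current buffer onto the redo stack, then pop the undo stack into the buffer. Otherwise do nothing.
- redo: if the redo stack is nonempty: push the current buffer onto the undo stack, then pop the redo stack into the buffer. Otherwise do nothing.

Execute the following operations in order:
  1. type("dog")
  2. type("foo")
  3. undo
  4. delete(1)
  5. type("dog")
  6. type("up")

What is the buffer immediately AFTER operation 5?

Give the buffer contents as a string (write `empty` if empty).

Answer: dodog

Derivation:
After op 1 (type): buf='dog' undo_depth=1 redo_depth=0
After op 2 (type): buf='dogfoo' undo_depth=2 redo_depth=0
After op 3 (undo): buf='dog' undo_depth=1 redo_depth=1
After op 4 (delete): buf='do' undo_depth=2 redo_depth=0
After op 5 (type): buf='dodog' undo_depth=3 redo_depth=0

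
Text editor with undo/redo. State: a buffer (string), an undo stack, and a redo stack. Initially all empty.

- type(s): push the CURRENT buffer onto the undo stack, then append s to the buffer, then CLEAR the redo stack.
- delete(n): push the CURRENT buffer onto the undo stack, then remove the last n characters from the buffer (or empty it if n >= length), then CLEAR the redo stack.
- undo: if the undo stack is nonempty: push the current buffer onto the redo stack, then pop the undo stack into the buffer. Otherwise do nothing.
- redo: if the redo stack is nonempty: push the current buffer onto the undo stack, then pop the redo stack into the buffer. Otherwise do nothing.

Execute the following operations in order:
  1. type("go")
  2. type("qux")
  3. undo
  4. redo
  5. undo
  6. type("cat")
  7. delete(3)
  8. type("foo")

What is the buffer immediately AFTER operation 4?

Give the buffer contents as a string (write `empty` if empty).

Answer: goqux

Derivation:
After op 1 (type): buf='go' undo_depth=1 redo_depth=0
After op 2 (type): buf='goqux' undo_depth=2 redo_depth=0
After op 3 (undo): buf='go' undo_depth=1 redo_depth=1
After op 4 (redo): buf='goqux' undo_depth=2 redo_depth=0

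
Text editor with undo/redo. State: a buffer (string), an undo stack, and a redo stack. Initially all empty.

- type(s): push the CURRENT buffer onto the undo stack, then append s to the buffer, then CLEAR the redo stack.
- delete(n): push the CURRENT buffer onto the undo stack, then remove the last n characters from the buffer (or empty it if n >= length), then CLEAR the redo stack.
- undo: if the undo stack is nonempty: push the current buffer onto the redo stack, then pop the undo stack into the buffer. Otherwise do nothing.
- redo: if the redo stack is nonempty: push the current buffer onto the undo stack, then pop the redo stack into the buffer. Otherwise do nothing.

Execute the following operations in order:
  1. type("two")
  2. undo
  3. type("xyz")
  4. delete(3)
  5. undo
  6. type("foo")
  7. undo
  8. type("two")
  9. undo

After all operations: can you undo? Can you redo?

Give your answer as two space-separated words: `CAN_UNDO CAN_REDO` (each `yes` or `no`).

After op 1 (type): buf='two' undo_depth=1 redo_depth=0
After op 2 (undo): buf='(empty)' undo_depth=0 redo_depth=1
After op 3 (type): buf='xyz' undo_depth=1 redo_depth=0
After op 4 (delete): buf='(empty)' undo_depth=2 redo_depth=0
After op 5 (undo): buf='xyz' undo_depth=1 redo_depth=1
After op 6 (type): buf='xyzfoo' undo_depth=2 redo_depth=0
After op 7 (undo): buf='xyz' undo_depth=1 redo_depth=1
After op 8 (type): buf='xyztwo' undo_depth=2 redo_depth=0
After op 9 (undo): buf='xyz' undo_depth=1 redo_depth=1

Answer: yes yes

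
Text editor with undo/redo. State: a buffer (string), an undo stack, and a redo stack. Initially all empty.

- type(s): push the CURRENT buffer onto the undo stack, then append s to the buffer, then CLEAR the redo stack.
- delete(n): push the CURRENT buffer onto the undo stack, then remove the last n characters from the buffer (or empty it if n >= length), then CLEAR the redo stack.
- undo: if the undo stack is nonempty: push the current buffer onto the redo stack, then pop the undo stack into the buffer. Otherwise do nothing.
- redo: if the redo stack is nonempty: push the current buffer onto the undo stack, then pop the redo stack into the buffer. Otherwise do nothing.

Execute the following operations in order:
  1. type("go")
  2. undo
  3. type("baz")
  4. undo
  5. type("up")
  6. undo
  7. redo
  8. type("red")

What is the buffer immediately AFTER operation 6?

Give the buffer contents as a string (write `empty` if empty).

After op 1 (type): buf='go' undo_depth=1 redo_depth=0
After op 2 (undo): buf='(empty)' undo_depth=0 redo_depth=1
After op 3 (type): buf='baz' undo_depth=1 redo_depth=0
After op 4 (undo): buf='(empty)' undo_depth=0 redo_depth=1
After op 5 (type): buf='up' undo_depth=1 redo_depth=0
After op 6 (undo): buf='(empty)' undo_depth=0 redo_depth=1

Answer: empty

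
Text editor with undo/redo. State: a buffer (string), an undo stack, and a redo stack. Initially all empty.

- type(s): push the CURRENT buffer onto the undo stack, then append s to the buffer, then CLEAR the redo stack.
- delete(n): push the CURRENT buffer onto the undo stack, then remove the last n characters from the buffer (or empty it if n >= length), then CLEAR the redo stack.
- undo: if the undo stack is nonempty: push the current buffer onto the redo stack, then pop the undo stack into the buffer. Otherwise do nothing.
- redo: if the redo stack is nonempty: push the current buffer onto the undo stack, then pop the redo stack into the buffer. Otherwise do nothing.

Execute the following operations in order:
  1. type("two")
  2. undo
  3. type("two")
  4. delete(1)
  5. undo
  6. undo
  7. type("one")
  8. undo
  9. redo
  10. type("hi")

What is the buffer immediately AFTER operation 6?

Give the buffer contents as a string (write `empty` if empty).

Answer: empty

Derivation:
After op 1 (type): buf='two' undo_depth=1 redo_depth=0
After op 2 (undo): buf='(empty)' undo_depth=0 redo_depth=1
After op 3 (type): buf='two' undo_depth=1 redo_depth=0
After op 4 (delete): buf='tw' undo_depth=2 redo_depth=0
After op 5 (undo): buf='two' undo_depth=1 redo_depth=1
After op 6 (undo): buf='(empty)' undo_depth=0 redo_depth=2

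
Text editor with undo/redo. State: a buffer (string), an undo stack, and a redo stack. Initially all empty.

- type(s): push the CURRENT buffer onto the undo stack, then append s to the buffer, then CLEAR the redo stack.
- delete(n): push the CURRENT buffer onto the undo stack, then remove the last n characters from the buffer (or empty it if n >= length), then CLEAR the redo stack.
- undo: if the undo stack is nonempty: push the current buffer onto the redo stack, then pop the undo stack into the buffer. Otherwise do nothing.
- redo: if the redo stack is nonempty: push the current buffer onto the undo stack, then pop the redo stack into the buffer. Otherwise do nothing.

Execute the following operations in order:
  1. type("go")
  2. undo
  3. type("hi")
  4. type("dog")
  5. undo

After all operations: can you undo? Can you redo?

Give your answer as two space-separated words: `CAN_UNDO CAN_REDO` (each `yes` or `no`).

After op 1 (type): buf='go' undo_depth=1 redo_depth=0
After op 2 (undo): buf='(empty)' undo_depth=0 redo_depth=1
After op 3 (type): buf='hi' undo_depth=1 redo_depth=0
After op 4 (type): buf='hidog' undo_depth=2 redo_depth=0
After op 5 (undo): buf='hi' undo_depth=1 redo_depth=1

Answer: yes yes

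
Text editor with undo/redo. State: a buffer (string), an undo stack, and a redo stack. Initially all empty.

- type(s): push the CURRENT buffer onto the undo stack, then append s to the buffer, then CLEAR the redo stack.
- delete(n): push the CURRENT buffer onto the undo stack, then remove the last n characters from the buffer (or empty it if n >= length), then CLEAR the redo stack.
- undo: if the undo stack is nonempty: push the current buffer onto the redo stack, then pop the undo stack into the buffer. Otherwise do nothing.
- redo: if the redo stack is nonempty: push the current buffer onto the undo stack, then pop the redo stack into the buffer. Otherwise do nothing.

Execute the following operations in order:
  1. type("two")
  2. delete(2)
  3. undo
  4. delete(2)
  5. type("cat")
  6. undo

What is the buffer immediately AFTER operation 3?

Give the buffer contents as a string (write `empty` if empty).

Answer: two

Derivation:
After op 1 (type): buf='two' undo_depth=1 redo_depth=0
After op 2 (delete): buf='t' undo_depth=2 redo_depth=0
After op 3 (undo): buf='two' undo_depth=1 redo_depth=1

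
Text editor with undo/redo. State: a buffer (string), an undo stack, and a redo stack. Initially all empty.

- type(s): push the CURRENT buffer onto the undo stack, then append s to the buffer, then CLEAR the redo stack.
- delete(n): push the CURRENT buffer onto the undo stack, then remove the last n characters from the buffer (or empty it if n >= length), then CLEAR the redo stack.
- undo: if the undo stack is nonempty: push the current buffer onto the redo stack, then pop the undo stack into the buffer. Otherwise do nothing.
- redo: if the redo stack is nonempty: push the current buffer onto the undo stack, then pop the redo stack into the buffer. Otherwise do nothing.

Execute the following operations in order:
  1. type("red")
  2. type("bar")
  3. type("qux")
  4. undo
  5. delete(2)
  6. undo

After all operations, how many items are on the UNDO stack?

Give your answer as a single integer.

Answer: 2

Derivation:
After op 1 (type): buf='red' undo_depth=1 redo_depth=0
After op 2 (type): buf='redbar' undo_depth=2 redo_depth=0
After op 3 (type): buf='redbarqux' undo_depth=3 redo_depth=0
After op 4 (undo): buf='redbar' undo_depth=2 redo_depth=1
After op 5 (delete): buf='redb' undo_depth=3 redo_depth=0
After op 6 (undo): buf='redbar' undo_depth=2 redo_depth=1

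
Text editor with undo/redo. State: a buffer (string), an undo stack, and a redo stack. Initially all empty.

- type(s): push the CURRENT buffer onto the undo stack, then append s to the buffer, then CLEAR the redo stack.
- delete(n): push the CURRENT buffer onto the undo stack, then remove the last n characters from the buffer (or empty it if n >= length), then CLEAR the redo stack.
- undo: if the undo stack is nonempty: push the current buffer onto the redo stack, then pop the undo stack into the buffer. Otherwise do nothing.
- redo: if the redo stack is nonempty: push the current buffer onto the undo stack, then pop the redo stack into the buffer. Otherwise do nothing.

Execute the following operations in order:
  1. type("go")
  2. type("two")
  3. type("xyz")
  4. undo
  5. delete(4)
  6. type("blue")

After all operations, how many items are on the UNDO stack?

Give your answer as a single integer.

Answer: 4

Derivation:
After op 1 (type): buf='go' undo_depth=1 redo_depth=0
After op 2 (type): buf='gotwo' undo_depth=2 redo_depth=0
After op 3 (type): buf='gotwoxyz' undo_depth=3 redo_depth=0
After op 4 (undo): buf='gotwo' undo_depth=2 redo_depth=1
After op 5 (delete): buf='g' undo_depth=3 redo_depth=0
After op 6 (type): buf='gblue' undo_depth=4 redo_depth=0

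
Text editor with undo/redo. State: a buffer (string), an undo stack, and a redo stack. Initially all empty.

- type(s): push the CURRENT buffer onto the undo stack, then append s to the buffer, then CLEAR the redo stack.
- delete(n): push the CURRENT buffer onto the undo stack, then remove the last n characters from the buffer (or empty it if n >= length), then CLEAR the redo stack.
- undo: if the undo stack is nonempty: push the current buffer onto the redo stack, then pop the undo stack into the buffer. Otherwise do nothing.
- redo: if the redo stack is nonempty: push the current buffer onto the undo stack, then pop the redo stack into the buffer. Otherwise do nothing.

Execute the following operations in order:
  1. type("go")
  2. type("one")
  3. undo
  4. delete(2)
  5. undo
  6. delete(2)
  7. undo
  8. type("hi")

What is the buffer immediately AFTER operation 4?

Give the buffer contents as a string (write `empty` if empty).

After op 1 (type): buf='go' undo_depth=1 redo_depth=0
After op 2 (type): buf='goone' undo_depth=2 redo_depth=0
After op 3 (undo): buf='go' undo_depth=1 redo_depth=1
After op 4 (delete): buf='(empty)' undo_depth=2 redo_depth=0

Answer: empty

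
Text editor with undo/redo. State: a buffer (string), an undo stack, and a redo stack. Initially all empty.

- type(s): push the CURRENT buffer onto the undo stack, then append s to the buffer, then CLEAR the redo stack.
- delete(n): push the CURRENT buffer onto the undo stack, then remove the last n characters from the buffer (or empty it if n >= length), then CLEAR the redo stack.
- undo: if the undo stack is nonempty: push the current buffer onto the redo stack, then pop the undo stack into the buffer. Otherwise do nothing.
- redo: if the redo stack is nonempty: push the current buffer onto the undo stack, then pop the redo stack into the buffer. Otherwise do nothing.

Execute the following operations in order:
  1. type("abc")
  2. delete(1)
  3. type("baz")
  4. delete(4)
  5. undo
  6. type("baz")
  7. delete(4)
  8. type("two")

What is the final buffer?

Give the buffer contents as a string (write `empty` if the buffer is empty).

Answer: abbatwo

Derivation:
After op 1 (type): buf='abc' undo_depth=1 redo_depth=0
After op 2 (delete): buf='ab' undo_depth=2 redo_depth=0
After op 3 (type): buf='abbaz' undo_depth=3 redo_depth=0
After op 4 (delete): buf='a' undo_depth=4 redo_depth=0
After op 5 (undo): buf='abbaz' undo_depth=3 redo_depth=1
After op 6 (type): buf='abbazbaz' undo_depth=4 redo_depth=0
After op 7 (delete): buf='abba' undo_depth=5 redo_depth=0
After op 8 (type): buf='abbatwo' undo_depth=6 redo_depth=0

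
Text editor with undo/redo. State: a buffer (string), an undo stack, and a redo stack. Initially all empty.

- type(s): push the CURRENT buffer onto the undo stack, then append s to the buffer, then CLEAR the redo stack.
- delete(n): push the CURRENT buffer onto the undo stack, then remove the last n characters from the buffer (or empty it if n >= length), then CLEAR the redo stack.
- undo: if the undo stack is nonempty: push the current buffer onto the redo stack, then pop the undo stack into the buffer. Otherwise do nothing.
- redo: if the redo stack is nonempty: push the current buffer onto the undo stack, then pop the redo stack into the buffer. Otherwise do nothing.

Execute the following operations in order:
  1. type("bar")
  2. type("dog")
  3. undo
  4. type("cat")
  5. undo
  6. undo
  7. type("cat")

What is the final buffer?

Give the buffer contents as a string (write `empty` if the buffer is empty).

After op 1 (type): buf='bar' undo_depth=1 redo_depth=0
After op 2 (type): buf='bardog' undo_depth=2 redo_depth=0
After op 3 (undo): buf='bar' undo_depth=1 redo_depth=1
After op 4 (type): buf='barcat' undo_depth=2 redo_depth=0
After op 5 (undo): buf='bar' undo_depth=1 redo_depth=1
After op 6 (undo): buf='(empty)' undo_depth=0 redo_depth=2
After op 7 (type): buf='cat' undo_depth=1 redo_depth=0

Answer: cat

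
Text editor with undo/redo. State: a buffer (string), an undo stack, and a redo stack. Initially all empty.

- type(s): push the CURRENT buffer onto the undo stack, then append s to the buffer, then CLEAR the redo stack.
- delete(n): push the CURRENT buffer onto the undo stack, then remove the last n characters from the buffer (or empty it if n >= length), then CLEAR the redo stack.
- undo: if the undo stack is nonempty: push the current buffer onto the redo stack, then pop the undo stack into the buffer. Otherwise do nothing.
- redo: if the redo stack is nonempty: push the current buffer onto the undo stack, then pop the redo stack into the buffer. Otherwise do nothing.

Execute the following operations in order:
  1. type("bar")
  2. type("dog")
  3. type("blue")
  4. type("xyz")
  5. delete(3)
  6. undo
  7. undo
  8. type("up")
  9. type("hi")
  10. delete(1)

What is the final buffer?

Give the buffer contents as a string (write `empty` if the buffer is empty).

Answer: bardogblueuph

Derivation:
After op 1 (type): buf='bar' undo_depth=1 redo_depth=0
After op 2 (type): buf='bardog' undo_depth=2 redo_depth=0
After op 3 (type): buf='bardogblue' undo_depth=3 redo_depth=0
After op 4 (type): buf='bardogbluexyz' undo_depth=4 redo_depth=0
After op 5 (delete): buf='bardogblue' undo_depth=5 redo_depth=0
After op 6 (undo): buf='bardogbluexyz' undo_depth=4 redo_depth=1
After op 7 (undo): buf='bardogblue' undo_depth=3 redo_depth=2
After op 8 (type): buf='bardogblueup' undo_depth=4 redo_depth=0
After op 9 (type): buf='bardogblueuphi' undo_depth=5 redo_depth=0
After op 10 (delete): buf='bardogblueuph' undo_depth=6 redo_depth=0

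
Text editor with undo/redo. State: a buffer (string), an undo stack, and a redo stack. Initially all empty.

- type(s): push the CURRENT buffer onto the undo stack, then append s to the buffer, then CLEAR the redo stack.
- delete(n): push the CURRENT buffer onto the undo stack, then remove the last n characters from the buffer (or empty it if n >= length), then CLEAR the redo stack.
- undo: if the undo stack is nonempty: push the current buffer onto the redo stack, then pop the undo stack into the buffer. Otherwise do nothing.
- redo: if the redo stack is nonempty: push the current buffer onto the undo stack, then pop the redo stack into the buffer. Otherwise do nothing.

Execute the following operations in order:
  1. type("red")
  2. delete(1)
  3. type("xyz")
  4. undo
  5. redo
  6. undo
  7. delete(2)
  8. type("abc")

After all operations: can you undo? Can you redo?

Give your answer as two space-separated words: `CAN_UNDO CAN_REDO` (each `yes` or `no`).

Answer: yes no

Derivation:
After op 1 (type): buf='red' undo_depth=1 redo_depth=0
After op 2 (delete): buf='re' undo_depth=2 redo_depth=0
After op 3 (type): buf='rexyz' undo_depth=3 redo_depth=0
After op 4 (undo): buf='re' undo_depth=2 redo_depth=1
After op 5 (redo): buf='rexyz' undo_depth=3 redo_depth=0
After op 6 (undo): buf='re' undo_depth=2 redo_depth=1
After op 7 (delete): buf='(empty)' undo_depth=3 redo_depth=0
After op 8 (type): buf='abc' undo_depth=4 redo_depth=0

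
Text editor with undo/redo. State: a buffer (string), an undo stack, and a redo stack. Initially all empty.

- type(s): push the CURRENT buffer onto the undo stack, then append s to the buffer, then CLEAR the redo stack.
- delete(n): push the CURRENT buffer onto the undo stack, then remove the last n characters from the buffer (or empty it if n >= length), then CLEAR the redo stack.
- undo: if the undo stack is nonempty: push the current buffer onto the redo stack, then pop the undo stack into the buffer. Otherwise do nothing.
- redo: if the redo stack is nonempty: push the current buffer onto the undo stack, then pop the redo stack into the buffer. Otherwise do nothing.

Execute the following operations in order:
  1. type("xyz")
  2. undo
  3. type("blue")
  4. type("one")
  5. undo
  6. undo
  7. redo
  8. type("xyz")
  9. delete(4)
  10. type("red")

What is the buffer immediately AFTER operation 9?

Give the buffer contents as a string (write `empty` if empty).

Answer: blu

Derivation:
After op 1 (type): buf='xyz' undo_depth=1 redo_depth=0
After op 2 (undo): buf='(empty)' undo_depth=0 redo_depth=1
After op 3 (type): buf='blue' undo_depth=1 redo_depth=0
After op 4 (type): buf='blueone' undo_depth=2 redo_depth=0
After op 5 (undo): buf='blue' undo_depth=1 redo_depth=1
After op 6 (undo): buf='(empty)' undo_depth=0 redo_depth=2
After op 7 (redo): buf='blue' undo_depth=1 redo_depth=1
After op 8 (type): buf='bluexyz' undo_depth=2 redo_depth=0
After op 9 (delete): buf='blu' undo_depth=3 redo_depth=0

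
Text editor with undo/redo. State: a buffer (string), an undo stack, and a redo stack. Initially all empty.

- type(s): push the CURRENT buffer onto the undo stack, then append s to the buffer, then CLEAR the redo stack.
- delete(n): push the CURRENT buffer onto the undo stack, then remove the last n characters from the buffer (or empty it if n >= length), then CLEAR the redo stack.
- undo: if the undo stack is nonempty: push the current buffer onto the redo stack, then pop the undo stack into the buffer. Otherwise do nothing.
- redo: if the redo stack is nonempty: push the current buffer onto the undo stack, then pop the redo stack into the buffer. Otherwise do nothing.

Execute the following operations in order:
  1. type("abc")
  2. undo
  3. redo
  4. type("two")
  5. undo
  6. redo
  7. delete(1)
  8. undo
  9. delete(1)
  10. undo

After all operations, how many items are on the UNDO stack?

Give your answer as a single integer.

After op 1 (type): buf='abc' undo_depth=1 redo_depth=0
After op 2 (undo): buf='(empty)' undo_depth=0 redo_depth=1
After op 3 (redo): buf='abc' undo_depth=1 redo_depth=0
After op 4 (type): buf='abctwo' undo_depth=2 redo_depth=0
After op 5 (undo): buf='abc' undo_depth=1 redo_depth=1
After op 6 (redo): buf='abctwo' undo_depth=2 redo_depth=0
After op 7 (delete): buf='abctw' undo_depth=3 redo_depth=0
After op 8 (undo): buf='abctwo' undo_depth=2 redo_depth=1
After op 9 (delete): buf='abctw' undo_depth=3 redo_depth=0
After op 10 (undo): buf='abctwo' undo_depth=2 redo_depth=1

Answer: 2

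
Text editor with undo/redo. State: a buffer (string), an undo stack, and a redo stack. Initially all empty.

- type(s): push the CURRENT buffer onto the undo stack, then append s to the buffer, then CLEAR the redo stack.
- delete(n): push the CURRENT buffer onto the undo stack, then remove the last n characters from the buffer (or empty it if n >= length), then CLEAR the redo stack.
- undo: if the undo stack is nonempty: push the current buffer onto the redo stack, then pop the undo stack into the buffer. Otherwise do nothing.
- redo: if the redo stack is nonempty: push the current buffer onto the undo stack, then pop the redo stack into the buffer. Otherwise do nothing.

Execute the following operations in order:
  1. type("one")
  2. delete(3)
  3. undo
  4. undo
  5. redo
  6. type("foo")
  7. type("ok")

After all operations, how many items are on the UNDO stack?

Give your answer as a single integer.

After op 1 (type): buf='one' undo_depth=1 redo_depth=0
After op 2 (delete): buf='(empty)' undo_depth=2 redo_depth=0
After op 3 (undo): buf='one' undo_depth=1 redo_depth=1
After op 4 (undo): buf='(empty)' undo_depth=0 redo_depth=2
After op 5 (redo): buf='one' undo_depth=1 redo_depth=1
After op 6 (type): buf='onefoo' undo_depth=2 redo_depth=0
After op 7 (type): buf='onefoook' undo_depth=3 redo_depth=0

Answer: 3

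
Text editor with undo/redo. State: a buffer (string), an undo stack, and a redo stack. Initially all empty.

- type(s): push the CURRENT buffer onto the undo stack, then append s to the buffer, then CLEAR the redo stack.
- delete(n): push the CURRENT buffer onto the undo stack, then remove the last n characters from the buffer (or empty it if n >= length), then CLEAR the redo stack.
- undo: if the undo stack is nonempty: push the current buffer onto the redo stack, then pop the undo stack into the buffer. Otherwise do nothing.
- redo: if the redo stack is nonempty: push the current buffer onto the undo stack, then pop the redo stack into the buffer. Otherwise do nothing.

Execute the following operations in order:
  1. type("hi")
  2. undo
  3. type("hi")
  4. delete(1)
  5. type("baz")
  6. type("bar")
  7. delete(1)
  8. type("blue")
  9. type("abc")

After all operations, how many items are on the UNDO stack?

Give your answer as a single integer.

After op 1 (type): buf='hi' undo_depth=1 redo_depth=0
After op 2 (undo): buf='(empty)' undo_depth=0 redo_depth=1
After op 3 (type): buf='hi' undo_depth=1 redo_depth=0
After op 4 (delete): buf='h' undo_depth=2 redo_depth=0
After op 5 (type): buf='hbaz' undo_depth=3 redo_depth=0
After op 6 (type): buf='hbazbar' undo_depth=4 redo_depth=0
After op 7 (delete): buf='hbazba' undo_depth=5 redo_depth=0
After op 8 (type): buf='hbazbablue' undo_depth=6 redo_depth=0
After op 9 (type): buf='hbazbablueabc' undo_depth=7 redo_depth=0

Answer: 7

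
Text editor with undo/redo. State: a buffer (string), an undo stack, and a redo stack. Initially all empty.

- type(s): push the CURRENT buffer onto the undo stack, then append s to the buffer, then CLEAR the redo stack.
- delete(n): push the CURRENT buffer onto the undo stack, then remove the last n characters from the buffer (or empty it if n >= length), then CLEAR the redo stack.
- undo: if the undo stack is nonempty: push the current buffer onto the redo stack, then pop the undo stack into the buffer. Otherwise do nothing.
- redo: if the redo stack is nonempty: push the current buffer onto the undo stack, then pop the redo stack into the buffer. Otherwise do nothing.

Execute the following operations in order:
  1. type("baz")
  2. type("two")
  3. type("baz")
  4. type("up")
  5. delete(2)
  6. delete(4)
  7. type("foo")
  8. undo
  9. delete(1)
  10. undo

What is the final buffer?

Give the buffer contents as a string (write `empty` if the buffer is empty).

Answer: baztw

Derivation:
After op 1 (type): buf='baz' undo_depth=1 redo_depth=0
After op 2 (type): buf='baztwo' undo_depth=2 redo_depth=0
After op 3 (type): buf='baztwobaz' undo_depth=3 redo_depth=0
After op 4 (type): buf='baztwobazup' undo_depth=4 redo_depth=0
After op 5 (delete): buf='baztwobaz' undo_depth=5 redo_depth=0
After op 6 (delete): buf='baztw' undo_depth=6 redo_depth=0
After op 7 (type): buf='baztwfoo' undo_depth=7 redo_depth=0
After op 8 (undo): buf='baztw' undo_depth=6 redo_depth=1
After op 9 (delete): buf='bazt' undo_depth=7 redo_depth=0
After op 10 (undo): buf='baztw' undo_depth=6 redo_depth=1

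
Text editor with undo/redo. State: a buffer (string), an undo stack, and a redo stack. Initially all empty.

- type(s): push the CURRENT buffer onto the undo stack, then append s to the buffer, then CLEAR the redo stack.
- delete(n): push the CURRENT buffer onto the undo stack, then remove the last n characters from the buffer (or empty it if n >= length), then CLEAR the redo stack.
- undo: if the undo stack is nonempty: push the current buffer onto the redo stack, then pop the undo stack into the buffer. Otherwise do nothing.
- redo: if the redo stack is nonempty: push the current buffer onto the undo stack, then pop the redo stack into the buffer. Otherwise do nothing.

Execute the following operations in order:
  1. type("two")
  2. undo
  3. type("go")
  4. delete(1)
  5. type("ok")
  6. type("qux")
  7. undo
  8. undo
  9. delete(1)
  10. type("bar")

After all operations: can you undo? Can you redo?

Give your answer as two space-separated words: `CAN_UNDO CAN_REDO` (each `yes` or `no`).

Answer: yes no

Derivation:
After op 1 (type): buf='two' undo_depth=1 redo_depth=0
After op 2 (undo): buf='(empty)' undo_depth=0 redo_depth=1
After op 3 (type): buf='go' undo_depth=1 redo_depth=0
After op 4 (delete): buf='g' undo_depth=2 redo_depth=0
After op 5 (type): buf='gok' undo_depth=3 redo_depth=0
After op 6 (type): buf='gokqux' undo_depth=4 redo_depth=0
After op 7 (undo): buf='gok' undo_depth=3 redo_depth=1
After op 8 (undo): buf='g' undo_depth=2 redo_depth=2
After op 9 (delete): buf='(empty)' undo_depth=3 redo_depth=0
After op 10 (type): buf='bar' undo_depth=4 redo_depth=0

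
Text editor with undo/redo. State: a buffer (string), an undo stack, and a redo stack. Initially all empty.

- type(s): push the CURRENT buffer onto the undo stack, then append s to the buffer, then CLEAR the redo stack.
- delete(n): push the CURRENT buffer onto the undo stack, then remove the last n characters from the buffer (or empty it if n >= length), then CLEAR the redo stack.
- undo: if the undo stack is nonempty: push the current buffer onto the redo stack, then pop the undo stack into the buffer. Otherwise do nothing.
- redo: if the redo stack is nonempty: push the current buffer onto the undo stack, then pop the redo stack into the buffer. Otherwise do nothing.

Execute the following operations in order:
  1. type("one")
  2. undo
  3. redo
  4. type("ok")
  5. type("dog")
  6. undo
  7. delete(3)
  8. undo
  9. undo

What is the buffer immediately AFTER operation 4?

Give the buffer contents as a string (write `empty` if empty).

After op 1 (type): buf='one' undo_depth=1 redo_depth=0
After op 2 (undo): buf='(empty)' undo_depth=0 redo_depth=1
After op 3 (redo): buf='one' undo_depth=1 redo_depth=0
After op 4 (type): buf='oneok' undo_depth=2 redo_depth=0

Answer: oneok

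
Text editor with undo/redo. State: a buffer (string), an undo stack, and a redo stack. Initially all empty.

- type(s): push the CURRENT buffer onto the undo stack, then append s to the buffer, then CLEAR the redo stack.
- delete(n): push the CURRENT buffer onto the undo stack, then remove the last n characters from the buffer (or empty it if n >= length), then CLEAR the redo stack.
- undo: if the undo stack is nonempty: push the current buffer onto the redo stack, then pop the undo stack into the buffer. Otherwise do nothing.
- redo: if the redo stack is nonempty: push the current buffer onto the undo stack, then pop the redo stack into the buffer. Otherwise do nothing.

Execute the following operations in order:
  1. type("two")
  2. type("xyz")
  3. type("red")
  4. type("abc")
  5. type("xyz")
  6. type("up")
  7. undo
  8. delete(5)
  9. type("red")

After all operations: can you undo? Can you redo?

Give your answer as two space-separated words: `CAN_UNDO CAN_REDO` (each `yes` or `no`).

After op 1 (type): buf='two' undo_depth=1 redo_depth=0
After op 2 (type): buf='twoxyz' undo_depth=2 redo_depth=0
After op 3 (type): buf='twoxyzred' undo_depth=3 redo_depth=0
After op 4 (type): buf='twoxyzredabc' undo_depth=4 redo_depth=0
After op 5 (type): buf='twoxyzredabcxyz' undo_depth=5 redo_depth=0
After op 6 (type): buf='twoxyzredabcxyzup' undo_depth=6 redo_depth=0
After op 7 (undo): buf='twoxyzredabcxyz' undo_depth=5 redo_depth=1
After op 8 (delete): buf='twoxyzreda' undo_depth=6 redo_depth=0
After op 9 (type): buf='twoxyzredared' undo_depth=7 redo_depth=0

Answer: yes no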